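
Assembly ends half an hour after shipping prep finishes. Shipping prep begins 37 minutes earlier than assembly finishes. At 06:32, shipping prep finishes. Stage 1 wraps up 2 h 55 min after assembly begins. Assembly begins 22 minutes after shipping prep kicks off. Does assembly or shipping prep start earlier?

Assembly ends at 06:32 + 30 min = 07:02.
Shipping prep starts at 07:02 − 37 min = 06:25.
Assembly starts at 06:25 + 22 min = 06:47.
Assembly starts at 06:47 and shipping prep starts at 06:25, so shipping prep is first.

shipping prep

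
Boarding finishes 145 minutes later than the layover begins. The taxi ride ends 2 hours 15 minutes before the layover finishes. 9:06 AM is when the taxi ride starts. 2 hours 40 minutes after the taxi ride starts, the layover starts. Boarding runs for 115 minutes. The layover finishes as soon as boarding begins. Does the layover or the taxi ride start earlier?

The layover starts at 9:06 AM + 160 min = 11:46 AM.
The layover starts at 11:46 AM and the taxi ride starts at 9:06 AM, so the taxi ride is first.

the taxi ride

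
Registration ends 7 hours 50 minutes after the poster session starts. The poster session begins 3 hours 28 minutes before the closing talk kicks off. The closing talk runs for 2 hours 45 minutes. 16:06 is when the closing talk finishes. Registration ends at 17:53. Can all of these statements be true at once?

The closing talk starts at 16:06 − 165 min = 13:21.
The poster session starts at 13:21 − 208 min = 09:53.
Registration ends at 09:53 + 470 min = 17:43.
But registration is also said to end at 17:53 — a 10-minute conflict.

No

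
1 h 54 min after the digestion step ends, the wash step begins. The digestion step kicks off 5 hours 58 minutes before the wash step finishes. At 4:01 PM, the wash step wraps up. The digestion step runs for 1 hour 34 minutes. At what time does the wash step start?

1:31 PM

The digestion step starts at 4:01 PM − 358 min = 10:03 AM.
The digestion step ends at 10:03 AM + 94 min = 11:37 AM.
The wash step starts at 11:37 AM + 114 min = 1:31 PM.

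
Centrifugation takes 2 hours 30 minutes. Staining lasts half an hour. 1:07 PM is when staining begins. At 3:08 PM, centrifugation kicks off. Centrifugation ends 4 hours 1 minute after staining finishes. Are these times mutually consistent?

Staining ends at 1:07 PM + 30 min = 1:37 PM.
Centrifugation ends at 1:37 PM + 241 min = 5:38 PM.
Centrifugation starts at 5:38 PM − 150 min = 3:08 PM.
That matches the stated 3:08 PM, so the schedule is consistent.

Yes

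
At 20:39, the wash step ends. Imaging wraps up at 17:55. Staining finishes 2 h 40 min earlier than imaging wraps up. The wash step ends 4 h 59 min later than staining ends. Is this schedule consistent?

No

Staining ends at 17:55 − 160 min = 15:15.
The wash step ends at 15:15 + 299 min = 20:14.
But the wash step is also said to end at 20:39 — a 25-minute conflict.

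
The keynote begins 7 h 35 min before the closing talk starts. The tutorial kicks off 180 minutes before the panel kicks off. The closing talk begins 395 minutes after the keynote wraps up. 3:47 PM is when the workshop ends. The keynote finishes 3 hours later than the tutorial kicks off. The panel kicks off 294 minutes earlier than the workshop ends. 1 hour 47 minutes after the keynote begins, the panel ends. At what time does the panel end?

The panel starts at 3:47 PM − 294 min = 10:53 AM.
The tutorial starts at 10:53 AM − 180 min = 7:53 AM.
The keynote ends at 7:53 AM + 180 min = 10:53 AM.
The closing talk starts at 10:53 AM + 395 min = 5:28 PM.
The keynote starts at 5:28 PM − 455 min = 9:53 AM.
The panel ends at 9:53 AM + 107 min = 11:40 AM.

11:40 AM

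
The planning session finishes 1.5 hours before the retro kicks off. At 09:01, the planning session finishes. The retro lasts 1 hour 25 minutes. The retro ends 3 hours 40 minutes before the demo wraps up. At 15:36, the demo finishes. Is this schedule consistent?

Yes

The retro ends at 15:36 − 220 min = 11:56.
The retro starts at 11:56 − 85 min = 10:31.
The planning session ends at 10:31 − 90 min = 09:01.
That matches the stated 09:01, so the schedule is consistent.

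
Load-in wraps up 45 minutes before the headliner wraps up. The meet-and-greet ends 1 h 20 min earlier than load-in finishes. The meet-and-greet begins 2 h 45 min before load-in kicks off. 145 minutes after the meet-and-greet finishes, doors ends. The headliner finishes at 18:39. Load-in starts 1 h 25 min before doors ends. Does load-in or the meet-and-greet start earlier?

the meet-and-greet

Load-in ends at 18:39 − 45 min = 17:54.
The meet-and-greet ends at 17:54 − 80 min = 16:34.
Doors ends at 16:34 + 145 min = 18:59.
Load-in starts at 18:59 − 85 min = 17:34.
The meet-and-greet starts at 17:34 − 165 min = 14:49.
Load-in starts at 17:34 and the meet-and-greet starts at 14:49, so the meet-and-greet is first.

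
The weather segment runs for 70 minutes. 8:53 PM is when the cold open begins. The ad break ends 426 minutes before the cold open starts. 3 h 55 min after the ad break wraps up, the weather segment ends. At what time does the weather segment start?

4:32 PM

The ad break ends at 8:53 PM − 426 min = 1:47 PM.
The weather segment ends at 1:47 PM + 235 min = 5:42 PM.
The weather segment starts at 5:42 PM − 70 min = 4:32 PM.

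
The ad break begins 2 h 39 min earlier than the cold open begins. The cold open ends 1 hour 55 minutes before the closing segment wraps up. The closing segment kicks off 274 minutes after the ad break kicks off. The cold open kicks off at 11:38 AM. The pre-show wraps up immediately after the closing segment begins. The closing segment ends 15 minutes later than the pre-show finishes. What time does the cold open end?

11:53 AM

The ad break starts at 11:38 AM − 159 min = 8:59 AM.
The closing segment starts at 8:59 AM + 274 min = 1:33 PM.
So the pre-show ends at 1:33 PM.
The closing segment ends at 1:33 PM + 15 min = 1:48 PM.
The cold open ends at 1:48 PM − 115 min = 11:53 AM.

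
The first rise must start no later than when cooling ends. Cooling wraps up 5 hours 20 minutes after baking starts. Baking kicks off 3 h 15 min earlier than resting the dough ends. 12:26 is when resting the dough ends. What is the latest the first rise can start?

14:31

Baking starts at 12:26 − 195 min = 09:11.
Cooling ends at 09:11 + 320 min = 14:31.
The first rise is bounded by cooling, so the latest it can start is 14:31.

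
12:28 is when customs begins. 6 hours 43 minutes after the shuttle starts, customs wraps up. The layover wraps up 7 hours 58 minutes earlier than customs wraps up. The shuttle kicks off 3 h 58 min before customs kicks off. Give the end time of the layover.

The shuttle starts at 12:28 − 238 min = 08:30.
Customs ends at 08:30 + 403 min = 15:13.
The layover ends at 15:13 − 478 min = 07:15.

07:15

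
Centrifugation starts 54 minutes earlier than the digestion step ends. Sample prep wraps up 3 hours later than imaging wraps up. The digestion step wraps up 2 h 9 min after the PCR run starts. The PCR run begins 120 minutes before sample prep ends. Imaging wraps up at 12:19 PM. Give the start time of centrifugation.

Sample prep ends at 12:19 PM + 180 min = 3:19 PM.
The PCR run starts at 3:19 PM − 120 min = 1:19 PM.
The digestion step ends at 1:19 PM + 129 min = 3:28 PM.
Centrifugation starts at 3:28 PM − 54 min = 2:34 PM.

2:34 PM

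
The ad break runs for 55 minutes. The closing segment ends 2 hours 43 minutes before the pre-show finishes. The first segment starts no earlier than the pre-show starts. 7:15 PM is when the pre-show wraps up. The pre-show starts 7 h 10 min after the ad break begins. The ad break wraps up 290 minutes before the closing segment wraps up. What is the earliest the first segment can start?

5:57 PM

The closing segment ends at 7:15 PM − 163 min = 4:32 PM.
The ad break ends at 4:32 PM − 290 min = 11:42 AM.
The ad break starts at 11:42 AM − 55 min = 10:47 AM.
The pre-show starts at 10:47 AM + 430 min = 5:57 PM.
The first segment is bounded by the pre-show, so the earliest it can start is 5:57 PM.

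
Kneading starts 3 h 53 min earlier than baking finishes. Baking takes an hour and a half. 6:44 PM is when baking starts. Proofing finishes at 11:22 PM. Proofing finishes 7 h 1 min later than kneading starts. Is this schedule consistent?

Yes

Baking ends at 6:44 PM + 90 min = 8:14 PM.
Kneading starts at 8:14 PM − 233 min = 4:21 PM.
Proofing ends at 4:21 PM + 421 min = 11:22 PM.
That matches the stated 11:22 PM, so the schedule is consistent.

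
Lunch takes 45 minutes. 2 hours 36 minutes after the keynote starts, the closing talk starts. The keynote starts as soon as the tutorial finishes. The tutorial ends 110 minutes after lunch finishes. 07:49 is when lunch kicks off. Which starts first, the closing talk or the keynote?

Lunch ends at 07:49 + 45 min = 08:34.
The tutorial ends at 08:34 + 110 min = 10:24.
So the keynote starts at 10:24.
The closing talk starts at 10:24 + 156 min = 13:00.
The closing talk starts at 13:00 and the keynote starts at 10:24, so the keynote is first.

the keynote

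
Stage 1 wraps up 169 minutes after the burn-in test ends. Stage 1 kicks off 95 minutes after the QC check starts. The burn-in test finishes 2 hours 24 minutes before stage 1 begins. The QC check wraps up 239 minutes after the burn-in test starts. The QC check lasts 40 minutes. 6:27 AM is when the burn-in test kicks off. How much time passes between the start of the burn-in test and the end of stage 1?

5 hours 19 minutes

The QC check ends at 6:27 AM + 239 min = 10:26 AM.
The QC check starts at 10:26 AM − 40 min = 9:46 AM.
Stage 1 starts at 9:46 AM + 95 min = 11:21 AM.
The burn-in test ends at 11:21 AM − 144 min = 8:57 AM.
Stage 1 ends at 8:57 AM + 169 min = 11:46 AM.
From 6:27 AM to 11:46 AM is 5 hours 19 minutes.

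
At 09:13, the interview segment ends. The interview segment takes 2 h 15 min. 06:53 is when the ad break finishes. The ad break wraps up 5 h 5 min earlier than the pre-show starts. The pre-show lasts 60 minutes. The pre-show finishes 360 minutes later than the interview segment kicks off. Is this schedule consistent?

The interview segment starts at 09:13 − 135 min = 06:58.
The pre-show ends at 06:58 + 360 min = 12:58.
The pre-show starts at 12:58 − 60 min = 11:58.
The ad break ends at 11:58 − 305 min = 06:53.
That matches the stated 06:53, so the schedule is consistent.

Yes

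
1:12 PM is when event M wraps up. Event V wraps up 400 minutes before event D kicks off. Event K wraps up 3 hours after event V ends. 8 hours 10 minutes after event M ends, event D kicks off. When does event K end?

Event D starts at 1:12 PM + 490 min = 9:22 PM.
Event V ends at 9:22 PM − 400 min = 2:42 PM.
Event K ends at 2:42 PM + 180 min = 5:42 PM.

5:42 PM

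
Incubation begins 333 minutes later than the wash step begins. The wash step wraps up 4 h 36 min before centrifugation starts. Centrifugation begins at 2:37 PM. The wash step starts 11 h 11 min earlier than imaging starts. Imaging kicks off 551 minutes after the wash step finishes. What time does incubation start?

1:34 PM

The wash step ends at 2:37 PM − 276 min = 10:01 AM.
Imaging starts at 10:01 AM + 551 min = 7:12 PM.
The wash step starts at 7:12 PM − 671 min = 8:01 AM.
Incubation starts at 8:01 AM + 333 min = 1:34 PM.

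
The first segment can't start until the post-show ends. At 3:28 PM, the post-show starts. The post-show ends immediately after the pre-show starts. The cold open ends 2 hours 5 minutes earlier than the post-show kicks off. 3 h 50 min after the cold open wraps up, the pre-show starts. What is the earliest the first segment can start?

The cold open ends at 3:28 PM − 125 min = 1:23 PM.
The pre-show starts at 1:23 PM + 230 min = 5:13 PM.
So the post-show ends at 5:13 PM.
The first segment is bounded by the post-show, so the earliest it can start is 5:13 PM.

5:13 PM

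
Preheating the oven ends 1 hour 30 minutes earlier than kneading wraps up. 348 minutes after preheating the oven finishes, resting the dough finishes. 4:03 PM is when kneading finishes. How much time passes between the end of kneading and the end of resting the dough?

Preheating the oven ends at 4:03 PM − 90 min = 2:33 PM.
Resting the dough ends at 2:33 PM + 348 min = 8:21 PM.
From 4:03 PM to 8:21 PM is 258 minutes.

258 minutes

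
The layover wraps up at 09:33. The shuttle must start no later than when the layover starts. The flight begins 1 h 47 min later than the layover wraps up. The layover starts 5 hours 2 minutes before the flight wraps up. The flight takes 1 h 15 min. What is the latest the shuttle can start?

The flight starts at 09:33 + 107 min = 11:20.
The flight ends at 11:20 + 75 min = 12:35.
The layover starts at 12:35 − 302 min = 07:33.
The shuttle is bounded by the layover, so the latest it can start is 07:33.

07:33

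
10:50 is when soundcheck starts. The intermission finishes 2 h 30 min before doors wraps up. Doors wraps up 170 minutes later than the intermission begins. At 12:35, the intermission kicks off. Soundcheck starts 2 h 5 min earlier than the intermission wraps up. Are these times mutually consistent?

Doors ends at 12:35 + 170 min = 15:25.
The intermission ends at 15:25 − 150 min = 12:55.
Soundcheck starts at 12:55 − 125 min = 10:50.
That matches the stated 10:50, so the schedule is consistent.

Yes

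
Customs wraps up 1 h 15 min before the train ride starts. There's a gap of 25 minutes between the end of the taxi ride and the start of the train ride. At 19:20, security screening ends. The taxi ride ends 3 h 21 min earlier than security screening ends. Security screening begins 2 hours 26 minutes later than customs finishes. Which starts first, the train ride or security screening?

The taxi ride ends at 19:20 − 201 min = 15:59.
The train ride starts at 15:59 + 25 min = 16:24.
Customs ends at 16:24 − 75 min = 15:09.
Security screening starts at 15:09 + 146 min = 17:35.
The train ride starts at 16:24 and security screening starts at 17:35, so the train ride is first.

the train ride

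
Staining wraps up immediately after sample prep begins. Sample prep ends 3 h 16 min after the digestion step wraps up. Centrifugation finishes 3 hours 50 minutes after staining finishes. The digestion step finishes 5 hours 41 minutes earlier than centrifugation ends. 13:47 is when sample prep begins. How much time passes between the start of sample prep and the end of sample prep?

1 hour 25 minutes

Staining ends at 13:47.
Centrifugation ends at 13:47 + 230 min = 17:37.
The digestion step ends at 17:37 − 341 min = 11:56.
Sample prep ends at 11:56 + 196 min = 15:12.
From 13:47 to 15:12 is 1 hour 25 minutes.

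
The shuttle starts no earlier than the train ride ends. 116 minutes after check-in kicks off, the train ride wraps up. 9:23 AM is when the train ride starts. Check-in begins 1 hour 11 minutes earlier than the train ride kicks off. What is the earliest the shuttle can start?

10:08 AM

Check-in starts at 9:23 AM − 71 min = 8:12 AM.
The train ride ends at 8:12 AM + 116 min = 10:08 AM.
The shuttle is bounded by the train ride, so the earliest it can start is 10:08 AM.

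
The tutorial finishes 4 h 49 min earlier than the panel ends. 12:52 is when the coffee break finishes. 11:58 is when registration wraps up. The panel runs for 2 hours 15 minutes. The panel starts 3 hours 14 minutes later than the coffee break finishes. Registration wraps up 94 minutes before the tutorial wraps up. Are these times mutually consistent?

The panel starts at 12:52 + 194 min = 16:06.
The panel ends at 16:06 + 135 min = 18:21.
The tutorial ends at 18:21 − 289 min = 13:32.
Registration ends at 13:32 − 94 min = 11:58.
That matches the stated 11:58, so the schedule is consistent.

Yes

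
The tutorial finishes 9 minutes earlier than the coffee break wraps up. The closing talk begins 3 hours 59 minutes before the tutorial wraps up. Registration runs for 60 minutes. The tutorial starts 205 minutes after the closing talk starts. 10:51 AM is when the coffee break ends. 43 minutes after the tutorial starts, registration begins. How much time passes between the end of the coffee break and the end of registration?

The tutorial ends at 10:51 AM − 9 min = 10:42 AM.
The closing talk starts at 10:42 AM − 239 min = 6:43 AM.
The tutorial starts at 6:43 AM + 205 min = 10:08 AM.
Registration starts at 10:08 AM + 43 min = 10:51 AM.
Registration ends at 10:51 AM + 60 min = 11:51 AM.
From 10:51 AM to 11:51 AM is an hour.

an hour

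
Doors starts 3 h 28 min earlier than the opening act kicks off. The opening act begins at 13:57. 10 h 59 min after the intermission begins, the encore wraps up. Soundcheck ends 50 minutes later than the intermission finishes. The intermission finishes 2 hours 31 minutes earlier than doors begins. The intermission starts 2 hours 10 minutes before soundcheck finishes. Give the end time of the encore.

17:37

Doors starts at 13:57 − 208 min = 10:29.
The intermission ends at 10:29 − 151 min = 07:58.
Soundcheck ends at 07:58 + 50 min = 08:48.
The intermission starts at 08:48 − 130 min = 06:38.
The encore ends at 06:38 + 659 min = 17:37.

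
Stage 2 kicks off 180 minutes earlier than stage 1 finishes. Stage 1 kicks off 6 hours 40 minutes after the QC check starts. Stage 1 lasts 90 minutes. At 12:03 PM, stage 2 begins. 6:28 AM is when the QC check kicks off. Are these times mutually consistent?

No

Stage 1 starts at 6:28 AM + 400 min = 1:08 PM.
Stage 1 ends at 1:08 PM + 90 min = 2:38 PM.
Stage 2 starts at 2:38 PM − 180 min = 11:38 AM.
But stage 2 is also said to start at 12:03 PM — a 25-minute conflict.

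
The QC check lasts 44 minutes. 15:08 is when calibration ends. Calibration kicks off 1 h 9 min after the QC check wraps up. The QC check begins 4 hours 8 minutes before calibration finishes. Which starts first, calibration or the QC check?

The QC check starts at 15:08 − 248 min = 11:00.
The QC check ends at 11:00 + 44 min = 11:44.
Calibration starts at 11:44 + 69 min = 12:53.
Calibration starts at 12:53 and the QC check starts at 11:00, so the QC check is first.

the QC check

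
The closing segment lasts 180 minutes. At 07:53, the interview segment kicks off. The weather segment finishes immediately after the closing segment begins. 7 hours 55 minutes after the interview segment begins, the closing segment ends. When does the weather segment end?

12:48

The closing segment ends at 07:53 + 475 min = 15:48.
The closing segment starts at 15:48 − 180 min = 12:48.
So the weather segment ends at 12:48.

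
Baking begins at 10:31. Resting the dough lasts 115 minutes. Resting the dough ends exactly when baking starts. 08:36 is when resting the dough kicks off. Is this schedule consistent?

Resting the dough ends at 10:31.
Resting the dough starts at 10:31 − 115 min = 08:36.
That matches the stated 08:36, so the schedule is consistent.

Yes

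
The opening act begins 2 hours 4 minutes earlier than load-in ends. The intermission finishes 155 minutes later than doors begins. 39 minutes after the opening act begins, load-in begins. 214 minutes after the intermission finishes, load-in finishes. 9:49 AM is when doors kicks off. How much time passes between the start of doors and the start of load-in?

284 minutes

The intermission ends at 9:49 AM + 155 min = 12:24 PM.
Load-in ends at 12:24 PM + 214 min = 3:58 PM.
The opening act starts at 3:58 PM − 124 min = 1:54 PM.
Load-in starts at 1:54 PM + 39 min = 2:33 PM.
From 9:49 AM to 2:33 PM is 284 minutes.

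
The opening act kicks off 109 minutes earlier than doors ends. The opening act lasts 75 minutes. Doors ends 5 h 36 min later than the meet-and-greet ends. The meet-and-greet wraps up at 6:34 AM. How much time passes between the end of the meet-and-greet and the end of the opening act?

Doors ends at 6:34 AM + 336 min = 12:10 PM.
The opening act starts at 12:10 PM − 109 min = 10:21 AM.
The opening act ends at 10:21 AM + 75 min = 11:36 AM.
From 6:34 AM to 11:36 AM is 5 h 2 min.

5 h 2 min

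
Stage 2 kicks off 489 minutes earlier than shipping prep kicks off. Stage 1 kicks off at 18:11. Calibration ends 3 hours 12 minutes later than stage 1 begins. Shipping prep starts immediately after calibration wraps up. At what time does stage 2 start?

Calibration ends at 18:11 + 192 min = 21:23.
So shipping prep starts at 21:23.
Stage 2 starts at 21:23 − 489 min = 13:14.

13:14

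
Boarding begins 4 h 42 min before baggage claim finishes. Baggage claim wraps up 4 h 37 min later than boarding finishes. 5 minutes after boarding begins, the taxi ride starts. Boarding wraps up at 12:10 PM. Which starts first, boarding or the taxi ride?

boarding

Baggage claim ends at 12:10 PM + 277 min = 4:47 PM.
Boarding starts at 4:47 PM − 282 min = 12:05 PM.
The taxi ride starts at 12:05 PM + 5 min = 12:10 PM.
Boarding starts at 12:05 PM and the taxi ride starts at 12:10 PM, so boarding is first.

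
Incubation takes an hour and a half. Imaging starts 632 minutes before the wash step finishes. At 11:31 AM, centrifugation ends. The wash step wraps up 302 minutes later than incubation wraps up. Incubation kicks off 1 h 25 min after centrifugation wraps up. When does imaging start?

Incubation starts at 11:31 AM + 85 min = 12:56 PM.
Incubation ends at 12:56 PM + 90 min = 2:26 PM.
The wash step ends at 2:26 PM + 302 min = 7:28 PM.
Imaging starts at 7:28 PM − 632 min = 8:56 AM.

8:56 AM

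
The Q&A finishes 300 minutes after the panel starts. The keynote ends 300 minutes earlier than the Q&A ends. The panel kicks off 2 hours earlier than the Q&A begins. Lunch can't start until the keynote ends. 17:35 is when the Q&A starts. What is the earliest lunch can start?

15:35

The panel starts at 17:35 − 120 min = 15:35.
The Q&A ends at 15:35 + 300 min = 20:35.
The keynote ends at 20:35 − 300 min = 15:35.
Lunch is bounded by the keynote, so the earliest it can start is 15:35.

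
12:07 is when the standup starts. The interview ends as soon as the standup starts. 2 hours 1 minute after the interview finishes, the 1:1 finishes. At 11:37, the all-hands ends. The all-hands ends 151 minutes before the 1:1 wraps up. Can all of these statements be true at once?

Yes

The interview ends at 12:07.
The 1:1 ends at 12:07 + 121 min = 14:08.
The all-hands ends at 14:08 − 151 min = 11:37.
That matches the stated 11:37, so the schedule is consistent.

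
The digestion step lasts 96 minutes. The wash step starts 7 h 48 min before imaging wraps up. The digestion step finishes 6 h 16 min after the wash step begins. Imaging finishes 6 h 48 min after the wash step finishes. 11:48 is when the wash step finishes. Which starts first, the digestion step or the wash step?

the wash step

Imaging ends at 11:48 + 408 min = 18:36.
The wash step starts at 18:36 − 468 min = 10:48.
The digestion step ends at 10:48 + 376 min = 17:04.
The digestion step starts at 17:04 − 96 min = 15:28.
The digestion step starts at 15:28 and the wash step starts at 10:48, so the wash step is first.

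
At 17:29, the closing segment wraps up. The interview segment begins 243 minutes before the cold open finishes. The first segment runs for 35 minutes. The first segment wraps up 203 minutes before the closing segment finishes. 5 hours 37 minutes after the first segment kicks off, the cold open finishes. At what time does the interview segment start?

The first segment ends at 17:29 − 203 min = 14:06.
The first segment starts at 14:06 − 35 min = 13:31.
The cold open ends at 13:31 + 337 min = 19:08.
The interview segment starts at 19:08 − 243 min = 15:05.

15:05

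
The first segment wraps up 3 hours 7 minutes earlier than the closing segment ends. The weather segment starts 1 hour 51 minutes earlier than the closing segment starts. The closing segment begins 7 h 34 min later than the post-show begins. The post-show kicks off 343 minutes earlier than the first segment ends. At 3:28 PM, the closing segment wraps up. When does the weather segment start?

The first segment ends at 3:28 PM − 187 min = 12:21 PM.
The post-show starts at 12:21 PM − 343 min = 6:38 AM.
The closing segment starts at 6:38 AM + 454 min = 2:12 PM.
The weather segment starts at 2:12 PM − 111 min = 12:21 PM.

12:21 PM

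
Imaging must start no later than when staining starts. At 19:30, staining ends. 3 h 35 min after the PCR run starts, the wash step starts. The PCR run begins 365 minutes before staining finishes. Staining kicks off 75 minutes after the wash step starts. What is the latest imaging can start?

The PCR run starts at 19:30 − 365 min = 13:25.
The wash step starts at 13:25 + 215 min = 17:00.
Staining starts at 17:00 + 75 min = 18:15.
Imaging is bounded by staining, so the latest it can start is 18:15.

18:15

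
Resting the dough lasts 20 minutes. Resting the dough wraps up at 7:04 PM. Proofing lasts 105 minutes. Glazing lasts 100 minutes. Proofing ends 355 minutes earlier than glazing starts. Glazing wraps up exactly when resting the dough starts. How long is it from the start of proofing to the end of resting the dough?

9 hours 40 minutes

Resting the dough starts at 7:04 PM − 20 min = 6:44 PM.
So glazing ends at 6:44 PM.
Glazing starts at 6:44 PM − 100 min = 5:04 PM.
Proofing ends at 5:04 PM − 355 min = 11:09 AM.
Proofing starts at 11:09 AM − 105 min = 9:24 AM.
From 9:24 AM to 7:04 PM is 9 hours 40 minutes.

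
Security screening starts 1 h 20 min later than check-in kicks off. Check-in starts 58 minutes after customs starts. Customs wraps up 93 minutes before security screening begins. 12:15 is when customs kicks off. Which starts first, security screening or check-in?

check-in

Check-in starts at 12:15 + 58 min = 13:13.
Security screening starts at 13:13 + 80 min = 14:33.
Security screening starts at 14:33 and check-in starts at 13:13, so check-in is first.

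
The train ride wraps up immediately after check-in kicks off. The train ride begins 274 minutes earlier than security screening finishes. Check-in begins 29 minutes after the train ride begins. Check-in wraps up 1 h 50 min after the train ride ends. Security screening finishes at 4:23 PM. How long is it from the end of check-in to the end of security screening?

2 h 15 min

The train ride starts at 4:23 PM − 274 min = 11:49 AM.
Check-in starts at 11:49 AM + 29 min = 12:18 PM.
So the train ride ends at 12:18 PM.
Check-in ends at 12:18 PM + 110 min = 2:08 PM.
From 2:08 PM to 4:23 PM is 2 h 15 min.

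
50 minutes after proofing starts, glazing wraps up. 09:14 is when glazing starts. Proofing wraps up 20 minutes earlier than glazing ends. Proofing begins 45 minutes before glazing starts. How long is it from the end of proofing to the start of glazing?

Proofing starts at 09:14 − 45 min = 08:29.
Glazing ends at 08:29 + 50 min = 09:19.
Proofing ends at 09:19 − 20 min = 08:59.
From 08:59 to 09:14 is 15 minutes.

15 minutes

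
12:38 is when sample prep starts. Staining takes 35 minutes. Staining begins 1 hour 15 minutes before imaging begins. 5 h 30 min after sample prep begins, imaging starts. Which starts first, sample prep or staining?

Imaging starts at 12:38 + 330 min = 18:08.
Staining starts at 18:08 − 75 min = 16:53.
Sample prep starts at 12:38 and staining starts at 16:53, so sample prep is first.

sample prep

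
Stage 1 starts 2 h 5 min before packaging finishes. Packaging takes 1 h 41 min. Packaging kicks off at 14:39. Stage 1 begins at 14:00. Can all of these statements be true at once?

Packaging ends at 14:39 + 101 min = 16:20.
Stage 1 starts at 16:20 − 125 min = 14:15.
But stage 1 is also said to start at 14:00 — a 15-minute conflict.

No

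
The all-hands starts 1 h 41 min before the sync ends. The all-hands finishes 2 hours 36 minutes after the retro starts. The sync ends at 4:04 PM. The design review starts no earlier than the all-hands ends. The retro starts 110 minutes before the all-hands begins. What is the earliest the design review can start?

3:09 PM

The all-hands starts at 4:04 PM − 101 min = 2:23 PM.
The retro starts at 2:23 PM − 110 min = 12:33 PM.
The all-hands ends at 12:33 PM + 156 min = 3:09 PM.
The design review is bounded by the all-hands, so the earliest it can start is 3:09 PM.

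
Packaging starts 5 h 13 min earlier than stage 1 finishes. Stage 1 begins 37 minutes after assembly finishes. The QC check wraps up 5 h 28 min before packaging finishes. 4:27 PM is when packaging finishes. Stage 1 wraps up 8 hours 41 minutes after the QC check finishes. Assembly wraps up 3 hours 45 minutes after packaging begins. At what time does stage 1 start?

The QC check ends at 4:27 PM − 328 min = 10:59 AM.
Stage 1 ends at 10:59 AM + 521 min = 7:40 PM.
Packaging starts at 7:40 PM − 313 min = 2:27 PM.
Assembly ends at 2:27 PM + 225 min = 6:12 PM.
Stage 1 starts at 6:12 PM + 37 min = 6:49 PM.

6:49 PM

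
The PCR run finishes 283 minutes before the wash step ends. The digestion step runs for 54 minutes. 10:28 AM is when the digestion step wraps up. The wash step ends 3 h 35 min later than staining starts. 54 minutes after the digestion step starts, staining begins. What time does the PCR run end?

9:20 AM

The digestion step starts at 10:28 AM − 54 min = 9:34 AM.
Staining starts at 9:34 AM + 54 min = 10:28 AM.
The wash step ends at 10:28 AM + 215 min = 2:03 PM.
The PCR run ends at 2:03 PM − 283 min = 9:20 AM.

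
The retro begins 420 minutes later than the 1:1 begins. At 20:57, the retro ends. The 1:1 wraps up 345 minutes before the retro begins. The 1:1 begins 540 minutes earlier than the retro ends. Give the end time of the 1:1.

13:12

The 1:1 starts at 20:57 − 540 min = 11:57.
The retro starts at 11:57 + 420 min = 18:57.
The 1:1 ends at 18:57 − 345 min = 13:12.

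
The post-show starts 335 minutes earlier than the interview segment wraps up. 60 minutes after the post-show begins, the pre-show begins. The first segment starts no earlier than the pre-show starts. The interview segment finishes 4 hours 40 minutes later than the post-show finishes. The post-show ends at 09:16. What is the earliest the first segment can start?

09:21

The interview segment ends at 09:16 + 280 min = 13:56.
The post-show starts at 13:56 − 335 min = 08:21.
The pre-show starts at 08:21 + 60 min = 09:21.
The first segment is bounded by the pre-show, so the earliest it can start is 09:21.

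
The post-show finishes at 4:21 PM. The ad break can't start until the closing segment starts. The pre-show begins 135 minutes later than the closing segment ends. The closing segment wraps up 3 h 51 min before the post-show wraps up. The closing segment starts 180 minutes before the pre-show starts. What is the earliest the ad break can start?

11:45 AM

The closing segment ends at 4:21 PM − 231 min = 12:30 PM.
The pre-show starts at 12:30 PM + 135 min = 2:45 PM.
The closing segment starts at 2:45 PM − 180 min = 11:45 AM.
The ad break is bounded by the closing segment, so the earliest it can start is 11:45 AM.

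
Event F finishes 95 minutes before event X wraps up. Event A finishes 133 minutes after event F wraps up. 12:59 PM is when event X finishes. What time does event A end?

Event F ends at 12:59 PM − 95 min = 11:24 AM.
Event A ends at 11:24 AM + 133 min = 1:37 PM.

1:37 PM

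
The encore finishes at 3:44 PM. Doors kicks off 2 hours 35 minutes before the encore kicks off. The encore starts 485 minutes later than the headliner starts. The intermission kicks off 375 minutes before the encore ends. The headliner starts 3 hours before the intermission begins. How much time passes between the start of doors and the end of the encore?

The intermission starts at 3:44 PM − 375 min = 9:29 AM.
The headliner starts at 9:29 AM − 180 min = 6:29 AM.
The encore starts at 6:29 AM + 485 min = 2:34 PM.
Doors starts at 2:34 PM − 155 min = 11:59 AM.
From 11:59 AM to 3:44 PM is 3 hours 45 minutes.

3 hours 45 minutes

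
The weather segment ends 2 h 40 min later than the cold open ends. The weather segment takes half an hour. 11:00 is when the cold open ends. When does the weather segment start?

13:10

The weather segment ends at 11:00 + 160 min = 13:40.
The weather segment starts at 13:40 − 30 min = 13:10.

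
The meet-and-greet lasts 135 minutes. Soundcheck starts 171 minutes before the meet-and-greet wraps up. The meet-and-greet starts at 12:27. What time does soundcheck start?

The meet-and-greet ends at 12:27 + 135 min = 14:42.
Soundcheck starts at 14:42 − 171 min = 11:51.

11:51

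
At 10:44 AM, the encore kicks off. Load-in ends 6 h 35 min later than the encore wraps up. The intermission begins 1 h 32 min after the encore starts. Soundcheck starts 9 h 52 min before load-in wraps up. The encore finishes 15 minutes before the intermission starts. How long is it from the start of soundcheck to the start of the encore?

The intermission starts at 10:44 AM + 92 min = 12:16 PM.
The encore ends at 12:16 PM − 15 min = 12:01 PM.
Load-in ends at 12:01 PM + 395 min = 6:36 PM.
Soundcheck starts at 6:36 PM − 592 min = 8:44 AM.
From 8:44 AM to 10:44 AM is two hours.

two hours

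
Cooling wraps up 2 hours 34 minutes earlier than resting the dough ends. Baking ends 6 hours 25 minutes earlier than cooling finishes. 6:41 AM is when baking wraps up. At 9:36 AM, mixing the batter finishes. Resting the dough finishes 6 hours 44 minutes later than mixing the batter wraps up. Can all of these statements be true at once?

Resting the dough ends at 9:36 AM + 404 min = 4:20 PM.
Cooling ends at 4:20 PM − 154 min = 1:46 PM.
Baking ends at 1:46 PM − 385 min = 7:21 AM.
But baking is also said to end at 6:41 AM — a 40-minute conflict.

No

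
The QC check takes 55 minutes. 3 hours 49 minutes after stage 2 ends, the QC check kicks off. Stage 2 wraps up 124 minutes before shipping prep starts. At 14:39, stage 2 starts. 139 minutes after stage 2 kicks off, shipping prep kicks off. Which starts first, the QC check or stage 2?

Shipping prep starts at 14:39 + 139 min = 16:58.
Stage 2 ends at 16:58 − 124 min = 14:54.
The QC check starts at 14:54 + 229 min = 18:43.
The QC check starts at 18:43 and stage 2 starts at 14:39, so stage 2 is first.

stage 2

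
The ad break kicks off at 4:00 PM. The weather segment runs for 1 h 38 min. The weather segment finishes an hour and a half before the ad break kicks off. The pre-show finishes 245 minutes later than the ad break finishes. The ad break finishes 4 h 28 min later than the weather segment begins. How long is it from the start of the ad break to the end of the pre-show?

5 hours 25 minutes

The weather segment ends at 4:00 PM − 90 min = 2:30 PM.
The weather segment starts at 2:30 PM − 98 min = 12:52 PM.
The ad break ends at 12:52 PM + 268 min = 5:20 PM.
The pre-show ends at 5:20 PM + 245 min = 9:25 PM.
From 4:00 PM to 9:25 PM is 5 hours 25 minutes.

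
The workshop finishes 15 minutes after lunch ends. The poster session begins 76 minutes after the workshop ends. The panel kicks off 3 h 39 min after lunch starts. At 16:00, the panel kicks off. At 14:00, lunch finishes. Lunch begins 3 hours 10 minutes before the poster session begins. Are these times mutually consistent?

The workshop ends at 14:00 + 15 min = 14:15.
The poster session starts at 14:15 + 76 min = 15:31.
Lunch starts at 15:31 − 190 min = 12:21.
The panel starts at 12:21 + 219 min = 16:00.
That matches the stated 16:00, so the schedule is consistent.

Yes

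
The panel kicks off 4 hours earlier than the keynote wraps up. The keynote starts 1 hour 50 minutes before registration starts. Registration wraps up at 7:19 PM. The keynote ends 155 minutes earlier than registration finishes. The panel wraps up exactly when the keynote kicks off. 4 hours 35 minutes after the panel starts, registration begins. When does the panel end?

The keynote ends at 7:19 PM − 155 min = 4:44 PM.
The panel starts at 4:44 PM − 240 min = 12:44 PM.
Registration starts at 12:44 PM + 275 min = 5:19 PM.
The keynote starts at 5:19 PM − 110 min = 3:29 PM.
So the panel ends at 3:29 PM.

3:29 PM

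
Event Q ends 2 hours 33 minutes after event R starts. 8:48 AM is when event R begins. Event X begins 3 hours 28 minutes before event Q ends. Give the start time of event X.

Event Q ends at 8:48 AM + 153 min = 11:21 AM.
Event X starts at 11:21 AM − 208 min = 7:53 AM.

7:53 AM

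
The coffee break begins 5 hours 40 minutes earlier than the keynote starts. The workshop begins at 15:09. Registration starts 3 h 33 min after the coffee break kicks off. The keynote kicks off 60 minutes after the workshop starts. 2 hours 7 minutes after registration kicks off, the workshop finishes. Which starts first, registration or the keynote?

The keynote starts at 15:09 + 60 min = 16:09.
The coffee break starts at 16:09 − 340 min = 10:29.
Registration starts at 10:29 + 213 min = 14:02.
Registration starts at 14:02 and the keynote starts at 16:09, so registration is first.

registration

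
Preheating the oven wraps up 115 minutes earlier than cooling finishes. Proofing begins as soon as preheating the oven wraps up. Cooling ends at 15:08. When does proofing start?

13:13

Preheating the oven ends at 15:08 − 115 min = 13:13.
So proofing starts at 13:13.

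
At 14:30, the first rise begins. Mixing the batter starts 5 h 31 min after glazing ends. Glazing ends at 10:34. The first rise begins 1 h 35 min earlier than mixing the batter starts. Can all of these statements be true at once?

Mixing the batter starts at 10:34 + 331 min = 16:05.
The first rise starts at 16:05 − 95 min = 14:30.
That matches the stated 14:30, so the schedule is consistent.

Yes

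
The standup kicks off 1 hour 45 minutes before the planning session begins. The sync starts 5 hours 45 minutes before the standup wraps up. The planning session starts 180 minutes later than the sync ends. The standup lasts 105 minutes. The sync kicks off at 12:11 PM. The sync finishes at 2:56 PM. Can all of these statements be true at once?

The planning session starts at 2:56 PM + 180 min = 5:56 PM.
The standup starts at 5:56 PM − 105 min = 4:11 PM.
The standup ends at 4:11 PM + 105 min = 5:56 PM.
The sync starts at 5:56 PM − 345 min = 12:11 PM.
That matches the stated 12:11 PM, so the schedule is consistent.

Yes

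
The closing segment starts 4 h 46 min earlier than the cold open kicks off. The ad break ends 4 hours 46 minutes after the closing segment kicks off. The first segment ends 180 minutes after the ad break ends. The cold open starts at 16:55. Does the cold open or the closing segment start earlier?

The closing segment starts at 16:55 − 286 min = 12:09.
The cold open starts at 16:55 and the closing segment starts at 12:09, so the closing segment is first.

the closing segment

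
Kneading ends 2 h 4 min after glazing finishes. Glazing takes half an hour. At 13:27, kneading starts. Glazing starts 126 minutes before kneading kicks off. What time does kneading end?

Glazing starts at 13:27 − 126 min = 11:21.
Glazing ends at 11:21 + 30 min = 11:51.
Kneading ends at 11:51 + 124 min = 13:55.

13:55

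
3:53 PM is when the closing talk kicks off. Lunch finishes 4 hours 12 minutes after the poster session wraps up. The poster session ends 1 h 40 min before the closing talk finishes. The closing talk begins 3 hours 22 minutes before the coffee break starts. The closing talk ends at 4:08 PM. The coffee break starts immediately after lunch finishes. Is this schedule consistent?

The poster session ends at 4:08 PM − 100 min = 2:28 PM.
Lunch ends at 2:28 PM + 252 min = 6:40 PM.
So the coffee break starts at 6:40 PM.
The closing talk starts at 6:40 PM − 202 min = 3:18 PM.
But the closing talk is also said to start at 3:53 PM — a 35-minute conflict.

No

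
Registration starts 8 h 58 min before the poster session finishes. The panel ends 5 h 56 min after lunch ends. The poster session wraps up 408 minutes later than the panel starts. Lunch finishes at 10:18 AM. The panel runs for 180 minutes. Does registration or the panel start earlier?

registration

The panel ends at 10:18 AM + 356 min = 4:14 PM.
The panel starts at 4:14 PM − 180 min = 1:14 PM.
The poster session ends at 1:14 PM + 408 min = 8:02 PM.
Registration starts at 8:02 PM − 538 min = 11:04 AM.
Registration starts at 11:04 AM and the panel starts at 1:14 PM, so registration is first.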